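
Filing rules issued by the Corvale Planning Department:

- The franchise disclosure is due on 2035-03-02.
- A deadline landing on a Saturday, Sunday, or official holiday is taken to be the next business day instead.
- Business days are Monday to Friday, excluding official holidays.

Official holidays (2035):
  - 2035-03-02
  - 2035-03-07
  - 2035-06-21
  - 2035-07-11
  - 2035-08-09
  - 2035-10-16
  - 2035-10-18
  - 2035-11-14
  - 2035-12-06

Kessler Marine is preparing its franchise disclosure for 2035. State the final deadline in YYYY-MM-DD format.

The statutory due date is 2035-03-02.
2035-03-02 is a listed holiday, so it moves to the next business day, 2035-03-05 (Monday).
The final due date is 2035-03-05.

2035-03-05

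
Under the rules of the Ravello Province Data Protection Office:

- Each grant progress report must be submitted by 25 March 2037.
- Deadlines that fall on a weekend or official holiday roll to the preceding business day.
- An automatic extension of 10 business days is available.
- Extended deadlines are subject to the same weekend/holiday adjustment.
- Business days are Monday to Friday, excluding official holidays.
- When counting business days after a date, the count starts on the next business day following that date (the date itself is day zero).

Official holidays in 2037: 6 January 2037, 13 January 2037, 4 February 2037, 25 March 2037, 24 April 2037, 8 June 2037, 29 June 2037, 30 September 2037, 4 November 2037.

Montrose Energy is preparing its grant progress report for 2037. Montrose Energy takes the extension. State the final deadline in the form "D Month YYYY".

The stated deadline is 25 March 2037.
25 March 2037 is a listed holiday, so it moves to the preceding business day, 24 March 2037 (Tuesday).
Applying the 10-business-day extension: 10 business days after 24 March 2037 is 8 April 2037.
8 April 2037 (Wednesday) is already a business day.
Deadline: 8 April 2037.

8 April 2037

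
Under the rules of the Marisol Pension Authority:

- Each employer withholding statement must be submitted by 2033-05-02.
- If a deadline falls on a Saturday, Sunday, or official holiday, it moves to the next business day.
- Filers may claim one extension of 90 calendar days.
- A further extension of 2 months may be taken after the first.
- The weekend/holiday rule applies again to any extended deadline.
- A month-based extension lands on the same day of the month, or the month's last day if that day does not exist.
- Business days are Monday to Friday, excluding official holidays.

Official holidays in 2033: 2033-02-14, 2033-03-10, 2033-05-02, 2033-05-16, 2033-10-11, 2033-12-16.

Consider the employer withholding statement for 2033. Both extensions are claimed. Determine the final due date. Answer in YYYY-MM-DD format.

The statutory due date is 2033-05-02.
2033-05-02 is a listed holiday; the next business day is 2033-05-03 (Tuesday).
Add the 90 calendar-day extension to 2033-05-03: 2033-08-01.
Since 2033-08-01 is a Monday and not a holiday, the date is unchanged.
Add 2 months to 2033-08-01: 2033-10-01.
Because 2033-10-01 is a Saturday, the deadline becomes 2033-10-03 (Monday).
Final deadline: 2033-10-03.

2033-10-03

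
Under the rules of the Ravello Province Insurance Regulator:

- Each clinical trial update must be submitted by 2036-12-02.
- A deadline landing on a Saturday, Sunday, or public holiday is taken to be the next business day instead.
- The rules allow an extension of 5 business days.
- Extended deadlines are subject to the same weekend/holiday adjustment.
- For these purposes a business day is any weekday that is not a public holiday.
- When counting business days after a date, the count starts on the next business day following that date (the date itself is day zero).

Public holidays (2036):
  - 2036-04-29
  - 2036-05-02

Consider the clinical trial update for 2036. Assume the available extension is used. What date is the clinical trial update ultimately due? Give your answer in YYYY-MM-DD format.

The stated deadline is 2036-12-02.
2036-12-02 (Tuesday) is already a business day.
Counting 5 further business days from 2036-12-02 reaches 2036-12-09.
Since 2036-12-09 is a Tuesday and not a holiday, the date is unchanged.
Deadline: 2036-12-09.

2036-12-09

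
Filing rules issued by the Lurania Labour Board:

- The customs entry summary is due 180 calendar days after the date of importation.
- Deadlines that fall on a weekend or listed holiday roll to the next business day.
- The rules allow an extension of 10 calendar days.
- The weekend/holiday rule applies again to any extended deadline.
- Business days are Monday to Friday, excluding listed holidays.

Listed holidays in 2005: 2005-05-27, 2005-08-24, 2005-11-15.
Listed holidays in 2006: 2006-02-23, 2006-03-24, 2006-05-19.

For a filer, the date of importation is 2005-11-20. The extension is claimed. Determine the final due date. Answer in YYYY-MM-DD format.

Adding 180 calendar days to 2005-11-20 gives 2006-05-19.
2006-05-19 is a listed holiday, so it moves to the next business day, 2006-05-22 (Monday).
With the 10-day extension, 2006-05-22 becomes 2006-06-01.
2006-06-01 is a Thursday and not a listed holiday, so it stands.
The final due date is 2006-06-01.

2006-06-01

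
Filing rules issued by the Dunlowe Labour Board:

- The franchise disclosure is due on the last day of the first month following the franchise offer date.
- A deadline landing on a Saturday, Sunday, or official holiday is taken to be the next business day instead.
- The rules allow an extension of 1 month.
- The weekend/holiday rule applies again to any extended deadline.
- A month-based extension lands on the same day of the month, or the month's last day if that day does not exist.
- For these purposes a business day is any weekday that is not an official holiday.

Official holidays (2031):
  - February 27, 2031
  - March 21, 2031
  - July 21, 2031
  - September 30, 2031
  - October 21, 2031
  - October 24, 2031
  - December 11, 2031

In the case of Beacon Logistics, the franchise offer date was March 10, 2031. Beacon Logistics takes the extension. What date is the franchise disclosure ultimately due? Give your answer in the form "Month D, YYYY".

1 month after March 10, 2031 is April 2031; that month ends on April 30, 2031.
Since April 30, 2031 is a Wednesday and not a holiday, the date is unchanged.
The 1 month extension carries April 30, 2031 to May 30, 2031.
May 30, 2031 (Friday) is already a business day.
So the filing is due May 30, 2031.

May 30, 2031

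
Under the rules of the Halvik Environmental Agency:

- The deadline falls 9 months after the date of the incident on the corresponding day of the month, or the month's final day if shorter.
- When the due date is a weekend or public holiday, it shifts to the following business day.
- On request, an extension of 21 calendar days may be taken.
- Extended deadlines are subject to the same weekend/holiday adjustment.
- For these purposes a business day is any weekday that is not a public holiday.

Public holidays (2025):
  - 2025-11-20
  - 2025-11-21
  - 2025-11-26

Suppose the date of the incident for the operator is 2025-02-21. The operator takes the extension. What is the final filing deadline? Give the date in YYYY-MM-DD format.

Moving 9 months forward from 2025-02-21 on the corresponding day gives 2025-11-21.
Because 2025-11-21 is a listed holiday, the deadline becomes 2025-11-24 (Monday).
Applying the 21-calendar-day extension: 2025-11-24 + 21 days = 2025-12-15.
Since 2025-12-15 is a Monday and not a holiday, the date is unchanged.
Final deadline: 2025-12-15.

2025-12-15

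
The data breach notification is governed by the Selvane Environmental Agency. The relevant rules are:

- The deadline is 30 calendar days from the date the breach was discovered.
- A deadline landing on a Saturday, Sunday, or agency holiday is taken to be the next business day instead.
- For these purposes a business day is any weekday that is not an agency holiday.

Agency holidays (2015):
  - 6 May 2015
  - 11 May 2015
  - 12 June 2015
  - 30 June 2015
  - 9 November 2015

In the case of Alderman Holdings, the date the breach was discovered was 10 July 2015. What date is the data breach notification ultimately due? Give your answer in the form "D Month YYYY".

From 10 July 2015, 30 calendar days later is 9 August 2015.
9 August 2015 is a Sunday; the next business day is 10 August 2015 (Monday).
Final deadline: 10 August 2015.

10 August 2015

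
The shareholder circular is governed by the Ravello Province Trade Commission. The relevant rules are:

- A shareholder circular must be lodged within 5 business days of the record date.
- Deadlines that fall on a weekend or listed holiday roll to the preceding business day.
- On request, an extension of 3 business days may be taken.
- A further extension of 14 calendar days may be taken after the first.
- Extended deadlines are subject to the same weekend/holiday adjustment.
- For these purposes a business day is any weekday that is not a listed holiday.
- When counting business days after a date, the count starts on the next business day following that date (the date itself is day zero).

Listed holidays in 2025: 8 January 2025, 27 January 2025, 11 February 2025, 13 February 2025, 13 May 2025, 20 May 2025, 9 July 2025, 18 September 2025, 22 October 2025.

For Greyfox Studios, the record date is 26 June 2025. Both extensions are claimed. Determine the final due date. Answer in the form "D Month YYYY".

5 business days after 26 June 2025, excluding weekends and holidays, is 3 July 2025.
3 July 2025 (Thursday) is already a business day.
Applying the 3-business-day extension: 3 business days after 3 July 2025 is 8 July 2025.
8 July 2025 (Tuesday) is already a business day.
The 14-calendar-day extension moves the deadline from 8 July 2025 to 22 July 2025.
22 July 2025 (Tuesday) is already a business day.
Final deadline: 22 July 2025.

22 July 2025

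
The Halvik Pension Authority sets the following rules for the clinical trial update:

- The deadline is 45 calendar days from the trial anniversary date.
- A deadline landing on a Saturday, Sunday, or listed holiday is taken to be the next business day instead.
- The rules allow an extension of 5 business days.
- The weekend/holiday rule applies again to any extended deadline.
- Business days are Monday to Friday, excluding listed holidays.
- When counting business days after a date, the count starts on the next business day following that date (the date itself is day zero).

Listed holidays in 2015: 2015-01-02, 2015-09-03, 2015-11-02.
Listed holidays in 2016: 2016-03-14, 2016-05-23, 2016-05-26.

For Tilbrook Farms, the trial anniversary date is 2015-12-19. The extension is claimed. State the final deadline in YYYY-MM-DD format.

2016-02-09

Adding 45 calendar days to 2015-12-19 gives 2016-02-02.
2016-02-02 (Tuesday) is already a business day.
Counting 5 further business days from 2016-02-02 reaches 2016-02-09.
Since 2016-02-09 is a Tuesday and not a holiday, the date is unchanged.
The final due date is 2016-02-09.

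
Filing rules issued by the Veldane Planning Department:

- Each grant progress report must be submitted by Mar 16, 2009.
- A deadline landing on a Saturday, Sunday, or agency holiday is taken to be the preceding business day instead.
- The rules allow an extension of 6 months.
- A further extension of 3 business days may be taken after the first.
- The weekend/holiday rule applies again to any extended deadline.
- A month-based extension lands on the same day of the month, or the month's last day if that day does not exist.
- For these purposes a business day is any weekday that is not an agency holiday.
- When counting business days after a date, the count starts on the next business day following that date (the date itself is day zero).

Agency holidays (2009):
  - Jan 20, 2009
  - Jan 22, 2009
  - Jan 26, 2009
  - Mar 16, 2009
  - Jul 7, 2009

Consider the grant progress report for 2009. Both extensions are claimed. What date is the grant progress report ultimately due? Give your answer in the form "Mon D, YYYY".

Sep 16, 2009

Start from the fixed due date, Mar 16, 2009.
Mar 16, 2009 is a listed holiday; the preceding business day is Mar 13, 2009 (Friday).
The 6 months extension carries Mar 13, 2009 to Sep 13, 2009.
Sep 13, 2009 falls on a Sunday. Rolling to the preceding business day gives Sep 11, 2009, a Friday.
The 3-business-day extension runs from Sep 11, 2009 to Sep 16, 2009.
Sep 16, 2009 is a Wednesday and not a listed holiday, so it stands.
So the filing is due Sep 16, 2009.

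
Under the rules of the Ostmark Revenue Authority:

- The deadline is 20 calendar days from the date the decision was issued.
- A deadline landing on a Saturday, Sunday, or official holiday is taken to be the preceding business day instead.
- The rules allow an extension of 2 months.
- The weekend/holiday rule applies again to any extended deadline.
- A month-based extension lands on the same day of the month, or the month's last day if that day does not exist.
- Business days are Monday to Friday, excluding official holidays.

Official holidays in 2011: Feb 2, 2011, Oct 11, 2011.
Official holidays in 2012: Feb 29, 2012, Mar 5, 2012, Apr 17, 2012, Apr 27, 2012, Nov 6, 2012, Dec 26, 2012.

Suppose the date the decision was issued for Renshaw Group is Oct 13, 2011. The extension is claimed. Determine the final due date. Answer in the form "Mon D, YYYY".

Adding 20 calendar days to Oct 13, 2011 gives Nov 2, 2011.
Nov 2, 2011 (Wednesday) is already a business day.
Applying the 2 months extension: 2 months after Nov 2, 2011 is Jan 2, 2012.
Jan 2, 2012 (Monday) is already a business day.
Deadline: Jan 2, 2012.

Jan 2, 2012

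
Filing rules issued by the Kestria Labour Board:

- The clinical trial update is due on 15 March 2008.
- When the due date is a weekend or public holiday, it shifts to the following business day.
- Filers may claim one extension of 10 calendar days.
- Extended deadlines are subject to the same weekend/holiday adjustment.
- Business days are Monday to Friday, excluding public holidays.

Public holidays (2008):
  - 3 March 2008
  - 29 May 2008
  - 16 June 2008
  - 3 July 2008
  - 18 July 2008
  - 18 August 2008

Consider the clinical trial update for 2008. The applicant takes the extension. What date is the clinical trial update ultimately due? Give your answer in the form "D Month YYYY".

Start from the fixed due date, 15 March 2008.
15 March 2008 falls on a Saturday. Rolling to the next business day gives 17 March 2008, a Monday.
The 10-calendar-day extension moves the deadline from 17 March 2008 to 27 March 2008.
Since 27 March 2008 is a Thursday and not a holiday, the date is unchanged.
So the filing is due 27 March 2008.

27 March 2008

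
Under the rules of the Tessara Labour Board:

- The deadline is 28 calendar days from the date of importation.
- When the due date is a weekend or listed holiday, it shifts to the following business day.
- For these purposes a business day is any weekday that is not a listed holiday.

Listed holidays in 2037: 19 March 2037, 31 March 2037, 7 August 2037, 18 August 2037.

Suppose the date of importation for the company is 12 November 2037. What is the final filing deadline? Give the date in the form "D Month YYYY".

Trigger date 12 November 2037 + 28 calendar days = 10 December 2037.
Since 10 December 2037 is a Thursday and not a holiday, the date is unchanged.
The final due date is 10 December 2037.

10 December 2037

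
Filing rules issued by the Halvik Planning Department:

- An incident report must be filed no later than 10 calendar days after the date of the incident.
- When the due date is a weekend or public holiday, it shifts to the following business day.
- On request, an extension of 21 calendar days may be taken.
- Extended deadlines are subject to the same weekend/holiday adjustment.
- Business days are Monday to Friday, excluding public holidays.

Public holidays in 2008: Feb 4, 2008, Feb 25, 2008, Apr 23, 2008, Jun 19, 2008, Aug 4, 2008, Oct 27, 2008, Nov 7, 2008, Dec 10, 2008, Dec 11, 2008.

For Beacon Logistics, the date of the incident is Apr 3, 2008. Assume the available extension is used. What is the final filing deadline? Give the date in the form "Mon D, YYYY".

From Apr 3, 2008, 10 calendar days later is Apr 13, 2008.
Because Apr 13, 2008 is a Sunday, the deadline becomes Apr 14, 2008 (Monday).
With the 21-day extension, Apr 14, 2008 becomes May 5, 2008.
May 5, 2008 is a Monday and not a listed holiday, so it stands.
The final due date is May 5, 2008.

May 5, 2008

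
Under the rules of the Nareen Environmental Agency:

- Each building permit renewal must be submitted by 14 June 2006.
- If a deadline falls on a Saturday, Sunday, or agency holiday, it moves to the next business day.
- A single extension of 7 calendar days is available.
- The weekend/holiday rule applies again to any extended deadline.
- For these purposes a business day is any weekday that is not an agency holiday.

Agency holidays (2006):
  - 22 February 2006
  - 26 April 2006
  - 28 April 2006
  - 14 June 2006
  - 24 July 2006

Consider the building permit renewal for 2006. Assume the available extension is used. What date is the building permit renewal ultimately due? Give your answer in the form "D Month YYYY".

Start from the fixed due date, 14 June 2006.
14 June 2006 is a listed holiday, so it moves to the next business day, 15 June 2006 (Thursday).
Applying the 7-calendar-day extension: 15 June 2006 + 7 days = 22 June 2006.
22 June 2006 (Thursday) is already a business day.
Deadline: 22 June 2006.

22 June 2006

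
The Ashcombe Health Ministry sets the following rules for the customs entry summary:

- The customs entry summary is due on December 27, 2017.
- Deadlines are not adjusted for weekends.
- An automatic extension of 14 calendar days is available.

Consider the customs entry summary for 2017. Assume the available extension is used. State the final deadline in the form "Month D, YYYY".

Start from the fixed due date, December 27, 2017.
December 27, 2017 is a Wednesday; no weekend or holiday adjustment applies.
Add the 14 calendar-day extension to December 27, 2017: January 10, 2018.
No adjustment is made for weekends or holidays, so January 10, 2018 stands.
So the filing is due January 10, 2018.

January 10, 2018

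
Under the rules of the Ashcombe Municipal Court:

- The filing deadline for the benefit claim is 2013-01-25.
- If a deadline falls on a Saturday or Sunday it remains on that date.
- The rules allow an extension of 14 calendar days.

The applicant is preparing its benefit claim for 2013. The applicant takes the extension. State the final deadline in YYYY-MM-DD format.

2013-02-08

Start from the fixed due date, 2013-01-25.
2013-01-25 falls on a Friday. The rules make no weekend/holiday allowance, so it remains 2013-01-25.
Applying the 14-calendar-day extension: 2013-01-25 + 14 days = 2013-02-08.
2013-02-08 is a Friday; no weekend or holiday adjustment applies.
Final deadline: 2013-02-08.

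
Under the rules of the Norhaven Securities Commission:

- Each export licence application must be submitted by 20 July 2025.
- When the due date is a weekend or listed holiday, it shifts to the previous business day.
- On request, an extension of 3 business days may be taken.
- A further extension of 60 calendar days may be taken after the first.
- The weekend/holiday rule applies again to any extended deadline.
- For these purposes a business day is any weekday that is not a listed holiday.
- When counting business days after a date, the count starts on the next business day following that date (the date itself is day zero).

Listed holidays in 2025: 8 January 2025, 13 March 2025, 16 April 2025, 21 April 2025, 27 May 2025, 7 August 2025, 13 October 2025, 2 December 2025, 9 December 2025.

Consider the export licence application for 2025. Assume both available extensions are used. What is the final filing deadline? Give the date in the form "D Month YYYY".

19 September 2025

The statutory due date is 20 July 2025.
20 July 2025 is a Sunday, so it moves to the preceding business day, 18 July 2025 (Friday).
Applying the 3-business-day extension: 3 business days after 18 July 2025 is 23 July 2025.
23 July 2025 (Wednesday) is already a business day.
Add the 60 calendar-day extension to 23 July 2025: 21 September 2025.
21 September 2025 is a Sunday; the preceding business day is 19 September 2025 (Friday).
So the filing is due 19 September 2025.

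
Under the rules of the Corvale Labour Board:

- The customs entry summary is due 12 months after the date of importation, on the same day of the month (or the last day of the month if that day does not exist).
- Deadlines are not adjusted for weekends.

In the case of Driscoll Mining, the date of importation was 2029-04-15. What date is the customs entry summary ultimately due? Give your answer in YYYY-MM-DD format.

12 months from 2029-04-15 is 2030-04-15.
2030-04-15 falls on a Monday. The rules make no weekend/holiday allowance, so it remains 2030-04-15.
Deadline: 2030-04-15.

2030-04-15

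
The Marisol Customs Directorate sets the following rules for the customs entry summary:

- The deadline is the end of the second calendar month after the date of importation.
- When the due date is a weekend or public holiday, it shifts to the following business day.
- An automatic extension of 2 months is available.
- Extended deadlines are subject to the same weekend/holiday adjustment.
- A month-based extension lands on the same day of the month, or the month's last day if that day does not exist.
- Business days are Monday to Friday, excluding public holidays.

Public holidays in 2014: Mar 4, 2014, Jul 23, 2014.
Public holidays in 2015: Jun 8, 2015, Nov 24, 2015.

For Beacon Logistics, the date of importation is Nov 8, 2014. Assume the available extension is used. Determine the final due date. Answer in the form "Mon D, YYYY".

The second month after Nov 8, 2014 is January 2015, whose last day is Jan 31, 2015.
Jan 31, 2015 falls on a Saturday. Rolling to the next business day gives Feb 2, 2015, a Monday.
Applying the 2 months extension: 2 months after Feb 2, 2015 is Apr 2, 2015.
Apr 2, 2015 falls on a Thursday, which is a business day, so no adjustment is needed.
The final due date is Apr 2, 2015.

Apr 2, 2015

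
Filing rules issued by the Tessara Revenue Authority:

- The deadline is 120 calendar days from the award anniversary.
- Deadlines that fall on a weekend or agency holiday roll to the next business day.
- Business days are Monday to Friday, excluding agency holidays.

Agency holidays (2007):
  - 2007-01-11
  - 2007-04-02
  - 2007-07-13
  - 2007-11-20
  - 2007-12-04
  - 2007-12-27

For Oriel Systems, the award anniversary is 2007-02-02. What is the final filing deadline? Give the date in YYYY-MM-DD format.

2007-06-04

From 2007-02-02, 120 calendar days later is 2007-06-02.
2007-06-02 is a Saturday, so it moves to the next business day, 2007-06-04 (Monday).
Final deadline: 2007-06-04.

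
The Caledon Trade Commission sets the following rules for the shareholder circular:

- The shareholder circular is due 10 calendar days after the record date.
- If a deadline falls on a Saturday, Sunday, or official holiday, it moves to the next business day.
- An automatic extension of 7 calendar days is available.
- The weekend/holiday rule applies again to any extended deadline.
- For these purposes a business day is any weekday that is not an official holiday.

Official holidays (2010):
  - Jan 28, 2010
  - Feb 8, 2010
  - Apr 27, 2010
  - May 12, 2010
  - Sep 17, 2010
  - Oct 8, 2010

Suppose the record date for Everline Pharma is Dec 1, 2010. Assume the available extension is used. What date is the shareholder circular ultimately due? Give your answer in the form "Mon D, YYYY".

Dec 20, 2010

From Dec 1, 2010, 10 calendar days later is Dec 11, 2010.
Dec 11, 2010 is a Saturday, so it moves to the next business day, Dec 13, 2010 (Monday).
Add the 7 calendar-day extension to Dec 13, 2010: Dec 20, 2010.
Since Dec 20, 2010 is a Monday and not a holiday, the date is unchanged.
So the filing is due Dec 20, 2010.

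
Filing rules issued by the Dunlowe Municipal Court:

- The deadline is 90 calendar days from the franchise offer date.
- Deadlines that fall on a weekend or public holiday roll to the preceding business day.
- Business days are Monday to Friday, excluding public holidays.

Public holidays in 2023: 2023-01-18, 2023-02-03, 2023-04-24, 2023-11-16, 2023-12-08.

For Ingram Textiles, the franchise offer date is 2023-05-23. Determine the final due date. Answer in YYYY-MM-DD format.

2023-08-21

Adding 90 calendar days to 2023-05-23 gives 2023-08-21.
2023-08-21 is a Monday and not a listed holiday, so it stands.
Deadline: 2023-08-21.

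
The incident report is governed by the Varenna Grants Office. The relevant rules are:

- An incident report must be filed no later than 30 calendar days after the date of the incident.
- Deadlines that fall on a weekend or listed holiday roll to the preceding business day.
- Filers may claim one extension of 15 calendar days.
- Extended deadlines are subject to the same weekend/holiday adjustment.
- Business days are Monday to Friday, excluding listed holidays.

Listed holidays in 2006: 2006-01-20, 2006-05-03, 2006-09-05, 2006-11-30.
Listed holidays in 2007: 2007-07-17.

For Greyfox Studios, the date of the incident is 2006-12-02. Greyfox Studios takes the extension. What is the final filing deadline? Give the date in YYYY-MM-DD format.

From 2006-12-02, 30 calendar days later is 2007-01-01.
Since 2007-01-01 is a Monday and not a holiday, the date is unchanged.
Applying the 15-calendar-day extension: 2007-01-01 + 15 days = 2007-01-16.
2007-01-16 is a Tuesday and not a listed holiday, so it stands.
The final due date is 2007-01-16.

2007-01-16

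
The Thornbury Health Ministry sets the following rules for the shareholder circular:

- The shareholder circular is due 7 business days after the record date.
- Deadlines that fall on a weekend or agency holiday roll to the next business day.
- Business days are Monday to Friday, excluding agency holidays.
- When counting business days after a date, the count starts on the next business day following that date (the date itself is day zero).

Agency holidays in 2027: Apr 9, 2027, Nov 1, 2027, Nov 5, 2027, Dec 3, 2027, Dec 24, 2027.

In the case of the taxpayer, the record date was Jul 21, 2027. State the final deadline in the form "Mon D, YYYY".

Jul 30, 2027

Counting 7 business days after Jul 21, 2027 (skipping weekends and listed holidays) reaches Jul 30, 2027.
Jul 30, 2027 (Friday) is already a business day.
The final due date is Jul 30, 2027.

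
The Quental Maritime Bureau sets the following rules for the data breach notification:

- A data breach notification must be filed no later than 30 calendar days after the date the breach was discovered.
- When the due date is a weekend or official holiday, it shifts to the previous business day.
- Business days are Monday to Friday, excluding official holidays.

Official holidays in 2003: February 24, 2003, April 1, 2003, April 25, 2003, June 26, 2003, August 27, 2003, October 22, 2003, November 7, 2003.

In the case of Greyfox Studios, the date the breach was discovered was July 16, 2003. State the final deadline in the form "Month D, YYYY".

August 15, 2003

From July 16, 2003, 30 calendar days later is August 15, 2003.
Since August 15, 2003 is a Friday and not a holiday, the date is unchanged.
So the filing is due August 15, 2003.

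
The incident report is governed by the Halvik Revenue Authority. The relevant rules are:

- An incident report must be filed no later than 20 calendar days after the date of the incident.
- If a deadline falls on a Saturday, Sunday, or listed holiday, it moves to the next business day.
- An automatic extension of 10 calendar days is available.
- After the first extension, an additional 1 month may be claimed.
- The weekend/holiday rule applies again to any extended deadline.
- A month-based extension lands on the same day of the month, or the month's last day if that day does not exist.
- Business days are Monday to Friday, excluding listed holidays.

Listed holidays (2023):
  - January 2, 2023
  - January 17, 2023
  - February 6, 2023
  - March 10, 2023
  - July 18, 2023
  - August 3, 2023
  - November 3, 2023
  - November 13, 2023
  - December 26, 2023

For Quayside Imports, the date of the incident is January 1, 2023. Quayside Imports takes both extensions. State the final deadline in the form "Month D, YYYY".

March 2, 2023

20 calendar days after January 1, 2023 is January 21, 2023.
January 21, 2023 falls on a Saturday. Rolling to the next business day gives January 23, 2023, a Monday.
Applying the 10-calendar-day extension: January 23, 2023 + 10 days = February 2, 2023.
February 2, 2023 is a Thursday and not a listed holiday, so it stands.
The 1 month extension carries February 2, 2023 to March 2, 2023.
March 2, 2023 falls on a Thursday, which is a business day, so no adjustment is needed.
So the filing is due March 2, 2023.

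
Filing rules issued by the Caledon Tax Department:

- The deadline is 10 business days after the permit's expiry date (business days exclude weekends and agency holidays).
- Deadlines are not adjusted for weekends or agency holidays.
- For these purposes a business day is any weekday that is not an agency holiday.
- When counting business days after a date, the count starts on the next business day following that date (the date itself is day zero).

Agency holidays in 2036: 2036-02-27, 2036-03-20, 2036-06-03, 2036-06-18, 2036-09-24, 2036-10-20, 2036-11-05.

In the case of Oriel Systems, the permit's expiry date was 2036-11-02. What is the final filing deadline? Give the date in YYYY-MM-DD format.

2036-11-17

10 business days after 2036-11-02, excluding weekends and holidays, is 2036-11-17.
2036-11-17 falls on a Monday. The rules make no weekend/holiday allowance, so it remains 2036-11-17.
Final deadline: 2036-11-17.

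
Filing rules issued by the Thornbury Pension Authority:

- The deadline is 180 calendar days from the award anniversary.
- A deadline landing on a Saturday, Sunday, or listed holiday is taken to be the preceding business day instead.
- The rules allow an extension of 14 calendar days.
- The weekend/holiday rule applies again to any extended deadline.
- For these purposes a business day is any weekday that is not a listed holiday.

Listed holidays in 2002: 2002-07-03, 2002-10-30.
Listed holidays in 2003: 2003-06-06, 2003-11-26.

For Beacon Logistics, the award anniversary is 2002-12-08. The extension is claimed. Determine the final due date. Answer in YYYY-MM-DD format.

2003-06-19

Adding 180 calendar days to 2002-12-08 gives 2003-06-06.
Because 2003-06-06 is a listed holiday, the deadline becomes 2003-06-05 (Thursday).
With the 14-day extension, 2003-06-05 becomes 2003-06-19.
2003-06-19 is a Thursday and not a listed holiday, so it stands.
So the filing is due 2003-06-19.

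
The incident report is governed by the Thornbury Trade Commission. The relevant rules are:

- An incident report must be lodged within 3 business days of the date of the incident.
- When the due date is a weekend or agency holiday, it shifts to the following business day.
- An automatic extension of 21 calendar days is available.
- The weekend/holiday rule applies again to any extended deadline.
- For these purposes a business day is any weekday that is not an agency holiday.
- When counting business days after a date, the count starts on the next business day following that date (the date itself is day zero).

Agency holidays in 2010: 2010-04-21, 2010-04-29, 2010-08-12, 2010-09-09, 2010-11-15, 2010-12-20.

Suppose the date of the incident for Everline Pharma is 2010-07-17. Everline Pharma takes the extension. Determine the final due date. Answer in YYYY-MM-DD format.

Starting the day after 2010-07-17 and counting 3 business days lands on 2010-07-21.
2010-07-21 falls on a Wednesday, which is a business day, so no adjustment is needed.
Applying the 21-calendar-day extension: 2010-07-21 + 21 days = 2010-08-11.
Since 2010-08-11 is a Wednesday and not a holiday, the date is unchanged.
The final due date is 2010-08-11.

2010-08-11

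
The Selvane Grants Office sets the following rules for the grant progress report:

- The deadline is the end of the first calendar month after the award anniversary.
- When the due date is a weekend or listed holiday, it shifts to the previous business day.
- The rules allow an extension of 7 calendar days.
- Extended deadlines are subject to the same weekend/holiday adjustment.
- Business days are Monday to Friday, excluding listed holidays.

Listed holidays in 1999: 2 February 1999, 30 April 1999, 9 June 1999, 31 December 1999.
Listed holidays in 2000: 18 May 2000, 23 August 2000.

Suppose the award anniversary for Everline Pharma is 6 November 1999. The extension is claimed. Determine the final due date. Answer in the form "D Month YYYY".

1 month after 6 November 1999 is December 1999; that month ends on 31 December 1999.
31 December 1999 falls on a listed holiday. Rolling to the preceding business day gives 30 December 1999, a Thursday.
Applying the 7-calendar-day extension: 30 December 1999 + 7 days = 6 January 2000.
6 January 2000 (Thursday) is already a business day.
So the filing is due 6 January 2000.

6 January 2000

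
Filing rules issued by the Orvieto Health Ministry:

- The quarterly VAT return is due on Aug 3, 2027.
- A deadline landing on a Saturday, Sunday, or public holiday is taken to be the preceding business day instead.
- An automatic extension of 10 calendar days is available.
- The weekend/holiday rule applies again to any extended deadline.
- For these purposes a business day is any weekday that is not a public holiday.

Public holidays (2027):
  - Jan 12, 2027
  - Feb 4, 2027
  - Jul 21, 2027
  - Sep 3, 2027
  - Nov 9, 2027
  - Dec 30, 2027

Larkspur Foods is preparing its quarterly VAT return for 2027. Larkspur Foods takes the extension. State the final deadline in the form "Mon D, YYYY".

Start from the fixed due date, Aug 3, 2027.
Since Aug 3, 2027 is a Tuesday and not a holiday, the date is unchanged.
With the 10-day extension, Aug 3, 2027 becomes Aug 13, 2027.
Aug 13, 2027 is a Friday and not a listed holiday, so it stands.
Final deadline: Aug 13, 2027.

Aug 13, 2027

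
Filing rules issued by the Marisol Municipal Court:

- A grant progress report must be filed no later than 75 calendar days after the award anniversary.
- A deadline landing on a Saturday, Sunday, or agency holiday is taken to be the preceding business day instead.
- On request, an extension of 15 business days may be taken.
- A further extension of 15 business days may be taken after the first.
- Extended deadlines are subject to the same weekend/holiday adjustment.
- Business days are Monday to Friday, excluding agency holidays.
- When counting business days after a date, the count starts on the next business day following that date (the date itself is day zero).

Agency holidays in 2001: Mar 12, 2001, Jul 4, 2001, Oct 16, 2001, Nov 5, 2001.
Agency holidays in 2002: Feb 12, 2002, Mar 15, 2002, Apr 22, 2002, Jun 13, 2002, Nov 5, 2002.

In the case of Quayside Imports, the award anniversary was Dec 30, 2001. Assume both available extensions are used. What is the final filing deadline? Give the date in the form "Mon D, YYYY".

Trigger date Dec 30, 2001 + 75 calendar days = Mar 15, 2002.
Mar 15, 2002 is a listed holiday; the preceding business day is Mar 14, 2002 (Thursday).
Counting 15 further business days from Mar 14, 2002 reaches Apr 5, 2002.
Apr 5, 2002 falls on a Friday, which is a business day, so no adjustment is needed.
Counting 15 further business days from Apr 5, 2002 reaches Apr 29, 2002.
Apr 29, 2002 (Monday) is already a business day.
Final deadline: Apr 29, 2002.

Apr 29, 2002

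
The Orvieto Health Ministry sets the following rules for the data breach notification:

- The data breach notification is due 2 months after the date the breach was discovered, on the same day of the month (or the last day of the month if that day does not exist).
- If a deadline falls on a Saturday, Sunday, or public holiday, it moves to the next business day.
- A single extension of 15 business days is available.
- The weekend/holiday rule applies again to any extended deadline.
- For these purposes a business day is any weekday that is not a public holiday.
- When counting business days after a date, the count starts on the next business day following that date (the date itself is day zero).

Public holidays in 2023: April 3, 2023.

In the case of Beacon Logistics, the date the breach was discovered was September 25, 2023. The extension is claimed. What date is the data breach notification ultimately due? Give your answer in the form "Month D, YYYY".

December 18, 2023

Moving 2 months forward from September 25, 2023 on the corresponding day gives November 25, 2023.
November 25, 2023 falls on a Saturday. Rolling to the next business day gives November 27, 2023, a Monday.
Counting 15 further business days from November 27, 2023 reaches December 18, 2023.
December 18, 2023 (Monday) is already a business day.
Final deadline: December 18, 2023.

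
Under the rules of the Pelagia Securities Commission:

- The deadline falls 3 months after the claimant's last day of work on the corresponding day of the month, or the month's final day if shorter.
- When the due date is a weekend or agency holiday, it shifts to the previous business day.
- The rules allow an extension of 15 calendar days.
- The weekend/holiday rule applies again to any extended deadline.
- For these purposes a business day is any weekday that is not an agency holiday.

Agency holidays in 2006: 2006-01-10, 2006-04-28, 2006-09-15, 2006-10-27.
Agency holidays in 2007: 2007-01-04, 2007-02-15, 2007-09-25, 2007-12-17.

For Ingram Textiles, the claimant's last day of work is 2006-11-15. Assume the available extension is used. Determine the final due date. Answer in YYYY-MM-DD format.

2007-03-01

3 months from 2006-11-15 is 2007-02-15.
Because 2007-02-15 is a listed holiday, the deadline becomes 2007-02-14 (Wednesday).
With the 15-day extension, 2007-02-14 becomes 2007-03-01.
Since 2007-03-01 is a Thursday and not a holiday, the date is unchanged.
So the filing is due 2007-03-01.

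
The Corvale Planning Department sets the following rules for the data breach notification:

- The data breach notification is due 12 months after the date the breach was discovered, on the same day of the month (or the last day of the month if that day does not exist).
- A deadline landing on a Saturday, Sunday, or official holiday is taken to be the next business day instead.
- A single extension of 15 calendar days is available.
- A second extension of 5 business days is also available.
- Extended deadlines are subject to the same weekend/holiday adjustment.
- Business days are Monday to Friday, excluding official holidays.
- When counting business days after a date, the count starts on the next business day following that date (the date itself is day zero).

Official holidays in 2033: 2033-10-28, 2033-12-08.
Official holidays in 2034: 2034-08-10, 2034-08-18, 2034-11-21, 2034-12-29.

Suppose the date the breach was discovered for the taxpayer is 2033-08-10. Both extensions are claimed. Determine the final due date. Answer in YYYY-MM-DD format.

2034-09-04

12 months from 2033-08-10 is 2034-08-10.
2034-08-10 is a listed holiday; the next business day is 2034-08-11 (Friday).
With the 15-day extension, 2034-08-11 becomes 2034-08-26.
Because 2034-08-26 is a Saturday, the deadline becomes 2034-08-28 (Monday).
The 5-business-day extension runs from 2034-08-28 to 2034-09-04.
Since 2034-09-04 is a Monday and not a holiday, the date is unchanged.
So the filing is due 2034-09-04.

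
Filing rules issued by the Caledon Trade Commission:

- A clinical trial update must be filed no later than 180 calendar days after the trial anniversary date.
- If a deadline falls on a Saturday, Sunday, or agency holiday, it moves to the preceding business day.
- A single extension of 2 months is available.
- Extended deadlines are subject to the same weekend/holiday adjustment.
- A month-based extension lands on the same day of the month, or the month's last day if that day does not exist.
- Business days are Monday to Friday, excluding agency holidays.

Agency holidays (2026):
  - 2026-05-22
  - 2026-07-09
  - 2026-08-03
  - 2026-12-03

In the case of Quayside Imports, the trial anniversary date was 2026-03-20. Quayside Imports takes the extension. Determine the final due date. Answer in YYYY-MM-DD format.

From 2026-03-20, 180 calendar days later is 2026-09-16.
2026-09-16 falls on a Wednesday, which is a business day, so no adjustment is needed.
Applying the 2 months extension: 2 months after 2026-09-16 is 2026-11-16.
2026-11-16 (Monday) is already a business day.
Deadline: 2026-11-16.

2026-11-16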